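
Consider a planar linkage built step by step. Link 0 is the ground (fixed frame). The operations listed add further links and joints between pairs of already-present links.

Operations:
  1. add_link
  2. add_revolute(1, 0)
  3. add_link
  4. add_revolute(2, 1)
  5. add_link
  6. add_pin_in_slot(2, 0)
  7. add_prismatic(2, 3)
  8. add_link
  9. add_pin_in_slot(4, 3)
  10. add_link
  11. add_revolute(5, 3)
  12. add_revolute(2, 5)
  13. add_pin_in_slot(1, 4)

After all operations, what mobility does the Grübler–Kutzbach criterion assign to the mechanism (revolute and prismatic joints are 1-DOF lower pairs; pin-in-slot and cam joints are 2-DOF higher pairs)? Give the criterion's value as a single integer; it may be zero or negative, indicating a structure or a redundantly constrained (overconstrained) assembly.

ground; <1,0,0>
#1 <2,0,0>
R:1↔0 J1 <2,1,0>
#2 <3,1,0>
R:2↔1 J1 <3,2,0>
#3 <4,2,0>
PS:2↔0 J2 <4,2,1>
P:2↔3 J1 <4,3,1>
#4 <5,3,1>
PS:4↔3 J2 <5,3,2>
#5 <6,3,2>
R:5↔3 J1 <6,4,2>
R:2↔5 J1 <6,5,2>
PS:1↔4 J2 <6,5,3>
3×5 − 2×5 − 1×3 = 2

M = 2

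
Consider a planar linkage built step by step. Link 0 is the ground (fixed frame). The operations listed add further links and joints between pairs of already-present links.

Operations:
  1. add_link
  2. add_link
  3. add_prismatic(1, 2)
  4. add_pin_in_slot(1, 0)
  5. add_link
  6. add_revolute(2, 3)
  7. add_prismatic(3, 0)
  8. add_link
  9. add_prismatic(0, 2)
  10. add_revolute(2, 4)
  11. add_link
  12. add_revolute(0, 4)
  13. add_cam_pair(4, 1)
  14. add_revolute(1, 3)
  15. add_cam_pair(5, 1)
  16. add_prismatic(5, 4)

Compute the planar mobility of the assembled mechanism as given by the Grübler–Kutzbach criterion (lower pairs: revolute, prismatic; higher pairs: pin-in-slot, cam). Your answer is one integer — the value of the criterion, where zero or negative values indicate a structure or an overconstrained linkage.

M = -4

[1;0;0] (link 0 is ground)
L+ [2;0;0]
L+ [3;0;0]
P(1,2)∈J1 [3;1;0]
PS(1,0)∈J2 [3;1;1]
L+ [4;1;1]
R(2,3)∈J1 [4;2;1]
P(3,0)∈J1 [4;3;1]
L+ [5;3;1]
P(0,2)∈J1 [5;4;1]
R(2,4)∈J1 [5;5;1]
L+ [6;5;1]
R(0,4)∈J1 [6;6;1]
C(4,1)∈J2 [6;6;2]
R(1,3)∈J1 [6;7;2]
C(5,1)∈J2 [6;7;3]
P(5,4)∈J1 [6;8;3]
mobility = 15 − 16 − 3 = -4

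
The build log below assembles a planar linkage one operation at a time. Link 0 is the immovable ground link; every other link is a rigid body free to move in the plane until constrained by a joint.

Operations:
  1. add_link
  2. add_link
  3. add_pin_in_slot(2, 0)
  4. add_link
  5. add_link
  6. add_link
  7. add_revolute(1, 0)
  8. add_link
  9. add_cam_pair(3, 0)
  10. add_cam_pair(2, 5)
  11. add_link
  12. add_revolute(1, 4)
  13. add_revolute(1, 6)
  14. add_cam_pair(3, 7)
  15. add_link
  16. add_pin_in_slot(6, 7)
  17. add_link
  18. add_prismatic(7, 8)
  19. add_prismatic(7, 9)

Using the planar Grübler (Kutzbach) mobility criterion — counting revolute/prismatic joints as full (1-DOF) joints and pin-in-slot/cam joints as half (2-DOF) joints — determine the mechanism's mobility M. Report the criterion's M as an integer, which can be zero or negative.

M = 12

(L,J1,J2)=(1,0,0); link0 fixed
link1: (2,0,0)
link2: (3,0,0)
PS 2-0 [J2]: (3,0,1)
link3: (4,0,1)
link4: (5,0,1)
link5: (6,0,1)
R 1-0 [J1]: (6,1,1)
link6: (7,1,1)
C 3-0 [J2]: (7,1,2)
C 2-5 [J2]: (7,1,3)
link7: (8,1,3)
R 1-4 [J1]: (8,2,3)
R 1-6 [J1]: (8,3,3)
C 3-7 [J2]: (8,3,4)
link8: (9,3,4)
PS 6-7 [J2]: (9,3,5)
link9: (10,3,5)
P 7-8 [J1]: (10,4,5)
P 7-9 [J1]: (10,5,5)
Grübler: 3·9 − 2·5 − 5 = 12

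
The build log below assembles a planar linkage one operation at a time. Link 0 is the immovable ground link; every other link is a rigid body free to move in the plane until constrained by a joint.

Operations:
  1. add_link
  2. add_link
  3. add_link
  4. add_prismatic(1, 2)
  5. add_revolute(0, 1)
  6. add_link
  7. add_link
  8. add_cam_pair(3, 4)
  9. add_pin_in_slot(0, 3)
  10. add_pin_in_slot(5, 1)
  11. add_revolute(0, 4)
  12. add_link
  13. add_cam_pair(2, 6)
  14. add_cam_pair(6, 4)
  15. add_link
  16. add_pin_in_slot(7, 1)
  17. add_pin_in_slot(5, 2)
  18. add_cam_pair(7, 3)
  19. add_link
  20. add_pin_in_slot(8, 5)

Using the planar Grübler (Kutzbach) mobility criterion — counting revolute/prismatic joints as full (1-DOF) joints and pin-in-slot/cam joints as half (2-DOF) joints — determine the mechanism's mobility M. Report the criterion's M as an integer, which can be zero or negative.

M = 9

link 0 = ground. State L|J1|J2 = 1|0|0
+link1  2|0|0
+link2  3|0|0
+link3  4|0|0
P(1,2) f=1→J1  4|1|0
R(0,1) f=1→J1  4|2|0
+link4  5|2|0
+link5  6|2|0
C(3,4) f=2→J2  6|2|1
PS(0,3) f=2→J2  6|2|2
PS(5,1) f=2→J2  6|2|3
R(0,4) f=1→J1  6|3|3
+link6  7|3|3
C(2,6) f=2→J2  7|3|4
C(6,4) f=2→J2  7|3|5
+link7  8|3|5
PS(7,1) f=2→J2  8|3|6
PS(5,2) f=2→J2  8|3|7
C(7,3) f=2→J2  8|3|8
+link8  9|3|8
PS(8,5) f=2→J2  9|3|9
M = 3(9−1)−2·3−9 = 24−6−9 = 9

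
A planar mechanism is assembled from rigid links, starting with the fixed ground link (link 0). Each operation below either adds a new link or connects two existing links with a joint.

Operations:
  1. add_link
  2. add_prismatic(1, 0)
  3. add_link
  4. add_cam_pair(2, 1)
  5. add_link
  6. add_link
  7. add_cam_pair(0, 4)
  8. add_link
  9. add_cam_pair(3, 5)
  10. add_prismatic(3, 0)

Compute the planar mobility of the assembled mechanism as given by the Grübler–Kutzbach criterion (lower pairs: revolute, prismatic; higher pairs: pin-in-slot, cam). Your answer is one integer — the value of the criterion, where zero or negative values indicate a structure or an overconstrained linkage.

ground; <1,0,0>
#1 <2,0,0>
P:1↔0 J1 <2,1,0>
#2 <3,1,0>
C:2↔1 J2 <3,1,1>
#3 <4,1,1>
#4 <5,1,1>
C:0↔4 J2 <5,1,2>
#5 <6,1,2>
C:3↔5 J2 <6,1,3>
P:3↔0 J1 <6,2,3>
3×5 − 2×2 − 1×3 = 8

M = 8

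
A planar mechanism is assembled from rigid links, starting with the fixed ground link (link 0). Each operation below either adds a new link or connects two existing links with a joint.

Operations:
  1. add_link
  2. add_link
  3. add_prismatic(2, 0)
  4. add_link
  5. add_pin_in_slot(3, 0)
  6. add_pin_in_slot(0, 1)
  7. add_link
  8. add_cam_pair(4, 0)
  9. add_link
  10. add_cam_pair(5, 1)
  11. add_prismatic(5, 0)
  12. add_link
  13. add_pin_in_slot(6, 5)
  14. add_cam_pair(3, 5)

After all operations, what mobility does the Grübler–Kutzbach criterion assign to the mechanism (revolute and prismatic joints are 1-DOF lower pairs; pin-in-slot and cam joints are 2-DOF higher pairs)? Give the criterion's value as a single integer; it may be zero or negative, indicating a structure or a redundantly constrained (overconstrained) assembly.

M = 8

link 0 = ground. State L|J1|J2 = 1|0|0
+link1  2|0|0
+link2  3|0|0
P(2,0) f=1→J1  3|1|0
+link3  4|1|0
PS(3,0) f=2→J2  4|1|1
PS(0,1) f=2→J2  4|1|2
+link4  5|1|2
C(4,0) f=2→J2  5|1|3
+link5  6|1|3
C(5,1) f=2→J2  6|1|4
P(5,0) f=1→J1  6|2|4
+link6  7|2|4
PS(6,5) f=2→J2  7|2|5
C(3,5) f=2→J2  7|2|6
M = 3(7−1)−2·2−6 = 18−4−6 = 8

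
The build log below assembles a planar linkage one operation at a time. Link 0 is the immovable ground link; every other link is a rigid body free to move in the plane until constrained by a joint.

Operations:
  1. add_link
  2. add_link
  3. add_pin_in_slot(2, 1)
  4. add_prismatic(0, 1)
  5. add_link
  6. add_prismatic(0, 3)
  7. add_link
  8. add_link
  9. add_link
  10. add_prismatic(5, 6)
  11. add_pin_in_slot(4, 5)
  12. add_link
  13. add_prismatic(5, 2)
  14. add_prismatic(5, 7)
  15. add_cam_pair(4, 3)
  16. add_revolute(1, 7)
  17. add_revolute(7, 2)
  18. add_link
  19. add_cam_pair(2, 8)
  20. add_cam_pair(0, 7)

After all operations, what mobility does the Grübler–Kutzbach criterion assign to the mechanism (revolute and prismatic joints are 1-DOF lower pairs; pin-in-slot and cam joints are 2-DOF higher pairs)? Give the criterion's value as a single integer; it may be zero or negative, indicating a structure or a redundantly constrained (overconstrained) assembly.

M = 5

[1;0;0] (link 0 is ground)
L+ [2;0;0]
L+ [3;0;0]
PS(2,1)∈J2 [3;0;1]
P(0,1)∈J1 [3;1;1]
L+ [4;1;1]
P(0,3)∈J1 [4;2;1]
L+ [5;2;1]
L+ [6;2;1]
L+ [7;2;1]
P(5,6)∈J1 [7;3;1]
PS(4,5)∈J2 [7;3;2]
L+ [8;3;2]
P(5,2)∈J1 [8;4;2]
P(5,7)∈J1 [8;5;2]
C(4,3)∈J2 [8;5;3]
R(1,7)∈J1 [8;6;3]
R(7,2)∈J1 [8;7;3]
L+ [9;7;3]
C(2,8)∈J2 [9;7;4]
C(0,7)∈J2 [9;7;5]
mobility = 24 − 14 − 5 = 5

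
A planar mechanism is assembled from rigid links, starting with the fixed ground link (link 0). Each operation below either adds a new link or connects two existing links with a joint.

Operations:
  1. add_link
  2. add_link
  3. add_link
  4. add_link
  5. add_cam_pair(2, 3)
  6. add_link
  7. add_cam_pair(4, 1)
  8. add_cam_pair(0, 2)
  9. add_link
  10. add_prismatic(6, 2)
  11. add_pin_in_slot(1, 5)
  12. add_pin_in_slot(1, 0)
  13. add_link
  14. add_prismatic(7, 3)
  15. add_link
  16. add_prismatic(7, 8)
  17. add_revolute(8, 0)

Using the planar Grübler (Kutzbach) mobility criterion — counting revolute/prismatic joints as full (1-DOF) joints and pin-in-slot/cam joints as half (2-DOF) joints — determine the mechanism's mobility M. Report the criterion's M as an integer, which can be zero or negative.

[1;0;0] (link 0 is ground)
L+ [2;0;0]
L+ [3;0;0]
L+ [4;0;0]
L+ [5;0;0]
C(2,3)∈J2 [5;0;1]
L+ [6;0;1]
C(4,1)∈J2 [6;0;2]
C(0,2)∈J2 [6;0;3]
L+ [7;0;3]
P(6,2)∈J1 [7;1;3]
PS(1,5)∈J2 [7;1;4]
PS(1,0)∈J2 [7;1;5]
L+ [8;1;5]
P(7,3)∈J1 [8;2;5]
L+ [9;2;5]
P(7,8)∈J1 [9;3;5]
R(8,0)∈J1 [9;4;5]
mobility = 24 − 8 − 5 = 11

M = 11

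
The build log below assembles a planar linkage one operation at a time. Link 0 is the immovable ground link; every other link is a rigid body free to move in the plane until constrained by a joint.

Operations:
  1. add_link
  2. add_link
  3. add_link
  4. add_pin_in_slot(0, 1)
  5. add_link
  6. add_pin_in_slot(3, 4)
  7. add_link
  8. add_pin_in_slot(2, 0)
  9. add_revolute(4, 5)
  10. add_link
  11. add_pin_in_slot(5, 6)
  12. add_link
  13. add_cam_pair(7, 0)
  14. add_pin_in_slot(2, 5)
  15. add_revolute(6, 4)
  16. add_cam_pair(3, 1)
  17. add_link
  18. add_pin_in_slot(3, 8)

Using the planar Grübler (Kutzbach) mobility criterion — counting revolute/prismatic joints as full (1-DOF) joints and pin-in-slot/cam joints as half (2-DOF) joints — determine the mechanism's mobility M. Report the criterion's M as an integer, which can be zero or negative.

link 0 = ground. State L|J1|J2 = 1|0|0
+link1  2|0|0
+link2  3|0|0
+link3  4|0|0
PS(0,1) f=2→J2  4|0|1
+link4  5|0|1
PS(3,4) f=2→J2  5|0|2
+link5  6|0|2
PS(2,0) f=2→J2  6|0|3
R(4,5) f=1→J1  6|1|3
+link6  7|1|3
PS(5,6) f=2→J2  7|1|4
+link7  8|1|4
C(7,0) f=2→J2  8|1|5
PS(2,5) f=2→J2  8|1|6
R(6,4) f=1→J1  8|2|6
C(3,1) f=2→J2  8|2|7
+link8  9|2|7
PS(3,8) f=2→J2  9|2|8
M = 3(9−1)−2·2−8 = 24−4−8 = 12

M = 12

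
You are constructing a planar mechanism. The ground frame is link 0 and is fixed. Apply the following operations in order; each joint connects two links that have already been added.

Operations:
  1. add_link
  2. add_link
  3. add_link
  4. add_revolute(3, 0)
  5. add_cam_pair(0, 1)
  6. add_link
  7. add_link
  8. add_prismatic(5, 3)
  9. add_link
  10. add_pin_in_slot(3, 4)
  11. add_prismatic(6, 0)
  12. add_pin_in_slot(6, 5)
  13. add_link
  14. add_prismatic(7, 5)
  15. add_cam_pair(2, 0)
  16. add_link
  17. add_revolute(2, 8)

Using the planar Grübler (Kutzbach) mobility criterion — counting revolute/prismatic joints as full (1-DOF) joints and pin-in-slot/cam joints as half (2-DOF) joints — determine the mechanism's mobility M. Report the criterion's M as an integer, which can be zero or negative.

M = 10

[1;0;0] (link 0 is ground)
L+ [2;0;0]
L+ [3;0;0]
L+ [4;0;0]
R(3,0)∈J1 [4;1;0]
C(0,1)∈J2 [4;1;1]
L+ [5;1;1]
L+ [6;1;1]
P(5,3)∈J1 [6;2;1]
L+ [7;2;1]
PS(3,4)∈J2 [7;2;2]
P(6,0)∈J1 [7;3;2]
PS(6,5)∈J2 [7;3;3]
L+ [8;3;3]
P(7,5)∈J1 [8;4;3]
C(2,0)∈J2 [8;4;4]
L+ [9;4;4]
R(2,8)∈J1 [9;5;4]
mobility = 24 − 10 − 4 = 10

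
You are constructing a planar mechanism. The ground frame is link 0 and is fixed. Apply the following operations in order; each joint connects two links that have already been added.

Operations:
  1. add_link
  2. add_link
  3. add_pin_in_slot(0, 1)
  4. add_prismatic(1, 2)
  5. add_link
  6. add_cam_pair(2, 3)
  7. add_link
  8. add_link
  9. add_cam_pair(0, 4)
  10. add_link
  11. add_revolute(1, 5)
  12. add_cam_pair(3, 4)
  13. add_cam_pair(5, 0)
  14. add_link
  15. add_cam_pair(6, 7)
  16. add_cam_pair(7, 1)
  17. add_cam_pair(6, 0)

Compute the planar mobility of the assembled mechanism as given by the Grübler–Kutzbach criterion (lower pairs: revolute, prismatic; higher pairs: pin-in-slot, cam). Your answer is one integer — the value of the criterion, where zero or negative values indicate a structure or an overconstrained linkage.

M = 9

(L,J1,J2)=(1,0,0); link0 fixed
link1: (2,0,0)
link2: (3,0,0)
PS 0-1 [J2]: (3,0,1)
P 1-2 [J1]: (3,1,1)
link3: (4,1,1)
C 2-3 [J2]: (4,1,2)
link4: (5,1,2)
link5: (6,1,2)
C 0-4 [J2]: (6,1,3)
link6: (7,1,3)
R 1-5 [J1]: (7,2,3)
C 3-4 [J2]: (7,2,4)
C 5-0 [J2]: (7,2,5)
link7: (8,2,5)
C 6-7 [J2]: (8,2,6)
C 7-1 [J2]: (8,2,7)
C 6-0 [J2]: (8,2,8)
Grübler: 3·7 − 2·2 − 8 = 9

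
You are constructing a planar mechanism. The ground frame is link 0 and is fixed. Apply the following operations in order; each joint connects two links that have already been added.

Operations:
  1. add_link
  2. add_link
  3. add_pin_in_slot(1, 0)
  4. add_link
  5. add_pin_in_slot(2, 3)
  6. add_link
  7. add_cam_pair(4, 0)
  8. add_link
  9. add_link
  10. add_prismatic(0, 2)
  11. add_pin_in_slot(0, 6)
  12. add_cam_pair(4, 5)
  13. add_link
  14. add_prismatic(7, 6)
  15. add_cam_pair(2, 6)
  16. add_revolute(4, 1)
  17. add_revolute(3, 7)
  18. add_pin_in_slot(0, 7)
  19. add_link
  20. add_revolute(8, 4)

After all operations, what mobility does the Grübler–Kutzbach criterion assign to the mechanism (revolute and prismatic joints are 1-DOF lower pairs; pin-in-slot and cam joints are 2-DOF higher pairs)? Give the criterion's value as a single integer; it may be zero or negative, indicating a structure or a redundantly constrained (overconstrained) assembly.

M = 7

ground; <1,0,0>
#1 <2,0,0>
#2 <3,0,0>
PS:1↔0 J2 <3,0,1>
#3 <4,0,1>
PS:2↔3 J2 <4,0,2>
#4 <5,0,2>
C:4↔0 J2 <5,0,3>
#5 <6,0,3>
#6 <7,0,3>
P:0↔2 J1 <7,1,3>
PS:0↔6 J2 <7,1,4>
C:4↔5 J2 <7,1,5>
#7 <8,1,5>
P:7↔6 J1 <8,2,5>
C:2↔6 J2 <8,2,6>
R:4↔1 J1 <8,3,6>
R:3↔7 J1 <8,4,6>
PS:0↔7 J2 <8,4,7>
#8 <9,4,7>
R:8↔4 J1 <9,5,7>
3×8 − 2×5 − 1×7 = 7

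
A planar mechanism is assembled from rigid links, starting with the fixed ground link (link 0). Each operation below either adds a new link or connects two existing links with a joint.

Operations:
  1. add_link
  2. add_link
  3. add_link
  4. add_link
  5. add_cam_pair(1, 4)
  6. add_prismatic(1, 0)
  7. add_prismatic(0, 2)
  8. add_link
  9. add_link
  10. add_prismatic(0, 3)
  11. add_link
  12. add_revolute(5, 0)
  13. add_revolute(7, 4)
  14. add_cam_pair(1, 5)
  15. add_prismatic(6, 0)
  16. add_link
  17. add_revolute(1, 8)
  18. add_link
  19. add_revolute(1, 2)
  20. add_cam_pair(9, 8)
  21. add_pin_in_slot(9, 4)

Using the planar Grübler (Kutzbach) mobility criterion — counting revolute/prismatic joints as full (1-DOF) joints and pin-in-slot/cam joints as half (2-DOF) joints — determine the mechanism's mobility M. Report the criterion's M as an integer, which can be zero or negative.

[1;0;0] (link 0 is ground)
L+ [2;0;0]
L+ [3;0;0]
L+ [4;0;0]
L+ [5;0;0]
C(1,4)∈J2 [5;0;1]
P(1,0)∈J1 [5;1;1]
P(0,2)∈J1 [5;2;1]
L+ [6;2;1]
L+ [7;2;1]
P(0,3)∈J1 [7;3;1]
L+ [8;3;1]
R(5,0)∈J1 [8;4;1]
R(7,4)∈J1 [8;5;1]
C(1,5)∈J2 [8;5;2]
P(6,0)∈J1 [8;6;2]
L+ [9;6;2]
R(1,8)∈J1 [9;7;2]
L+ [10;7;2]
R(1,2)∈J1 [10;8;2]
C(9,8)∈J2 [10;8;3]
PS(9,4)∈J2 [10;8;4]
mobility = 27 − 16 − 4 = 7

M = 7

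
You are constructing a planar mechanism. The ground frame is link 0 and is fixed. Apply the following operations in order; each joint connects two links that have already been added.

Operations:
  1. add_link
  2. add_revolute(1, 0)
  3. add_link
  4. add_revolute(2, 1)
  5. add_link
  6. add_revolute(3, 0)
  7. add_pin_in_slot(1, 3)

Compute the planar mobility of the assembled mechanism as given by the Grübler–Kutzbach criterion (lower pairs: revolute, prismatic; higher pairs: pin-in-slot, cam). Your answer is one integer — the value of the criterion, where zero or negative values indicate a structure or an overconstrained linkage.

M = 2

link 0 = ground. State L|J1|J2 = 1|0|0
+link1  2|0|0
R(1,0) f=1→J1  2|1|0
+link2  3|1|0
R(2,1) f=1→J1  3|2|0
+link3  4|2|0
R(3,0) f=1→J1  4|3|0
PS(1,3) f=2→J2  4|3|1
M = 3(4−1)−2·3−1 = 9−6−1 = 2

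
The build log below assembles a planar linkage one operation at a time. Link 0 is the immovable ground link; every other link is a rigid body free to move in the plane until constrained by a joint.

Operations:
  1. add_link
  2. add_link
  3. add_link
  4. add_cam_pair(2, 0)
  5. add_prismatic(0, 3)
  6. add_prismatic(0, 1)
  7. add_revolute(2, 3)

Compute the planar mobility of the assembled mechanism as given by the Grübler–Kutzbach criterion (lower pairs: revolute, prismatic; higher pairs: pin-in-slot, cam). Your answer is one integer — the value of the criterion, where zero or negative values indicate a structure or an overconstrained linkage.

[1;0;0] (link 0 is ground)
L+ [2;0;0]
L+ [3;0;0]
L+ [4;0;0]
C(2,0)∈J2 [4;0;1]
P(0,3)∈J1 [4;1;1]
P(0,1)∈J1 [4;2;1]
R(2,3)∈J1 [4;3;1]
mobility = 9 − 6 − 1 = 2

M = 2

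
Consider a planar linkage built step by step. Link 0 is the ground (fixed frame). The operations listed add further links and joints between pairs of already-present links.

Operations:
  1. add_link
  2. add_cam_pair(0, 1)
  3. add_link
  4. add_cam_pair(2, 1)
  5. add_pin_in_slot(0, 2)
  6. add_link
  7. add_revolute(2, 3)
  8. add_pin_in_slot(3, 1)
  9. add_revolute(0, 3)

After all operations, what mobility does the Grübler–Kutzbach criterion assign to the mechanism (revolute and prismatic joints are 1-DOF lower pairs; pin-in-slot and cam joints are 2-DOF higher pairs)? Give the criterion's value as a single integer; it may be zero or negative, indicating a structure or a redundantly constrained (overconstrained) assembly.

(L,J1,J2)=(1,0,0); link0 fixed
link1: (2,0,0)
C 0-1 [J2]: (2,0,1)
link2: (3,0,1)
C 2-1 [J2]: (3,0,2)
PS 0-2 [J2]: (3,0,3)
link3: (4,0,3)
R 2-3 [J1]: (4,1,3)
PS 3-1 [J2]: (4,1,4)
R 0-3 [J1]: (4,2,4)
Grübler: 3·3 − 2·2 − 4 = 1

M = 1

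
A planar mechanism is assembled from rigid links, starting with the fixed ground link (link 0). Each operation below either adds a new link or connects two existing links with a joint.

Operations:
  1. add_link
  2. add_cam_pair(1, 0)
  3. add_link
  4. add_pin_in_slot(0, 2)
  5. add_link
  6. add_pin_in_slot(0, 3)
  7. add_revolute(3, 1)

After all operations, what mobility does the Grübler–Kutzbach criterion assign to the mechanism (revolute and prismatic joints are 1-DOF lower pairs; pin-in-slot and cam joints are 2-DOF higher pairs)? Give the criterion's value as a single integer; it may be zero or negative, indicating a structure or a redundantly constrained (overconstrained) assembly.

M = 4

(L,J1,J2)=(1,0,0); link0 fixed
link1: (2,0,0)
C 1-0 [J2]: (2,0,1)
link2: (3,0,1)
PS 0-2 [J2]: (3,0,2)
link3: (4,0,2)
PS 0-3 [J2]: (4,0,3)
R 3-1 [J1]: (4,1,3)
Grübler: 3·3 − 2·1 − 3 = 4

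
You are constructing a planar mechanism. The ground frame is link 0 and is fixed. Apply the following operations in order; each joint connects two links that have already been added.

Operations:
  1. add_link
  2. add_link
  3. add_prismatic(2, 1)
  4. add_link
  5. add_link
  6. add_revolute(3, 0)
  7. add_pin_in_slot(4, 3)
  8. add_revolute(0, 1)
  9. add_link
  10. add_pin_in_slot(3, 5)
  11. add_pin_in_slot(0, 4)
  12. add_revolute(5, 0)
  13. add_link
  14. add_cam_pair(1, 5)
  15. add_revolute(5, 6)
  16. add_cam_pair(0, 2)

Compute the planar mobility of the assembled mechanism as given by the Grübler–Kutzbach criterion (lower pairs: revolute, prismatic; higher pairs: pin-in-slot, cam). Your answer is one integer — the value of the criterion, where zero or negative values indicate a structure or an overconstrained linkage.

[1;0;0] (link 0 is ground)
L+ [2;0;0]
L+ [3;0;0]
P(2,1)∈J1 [3;1;0]
L+ [4;1;0]
L+ [5;1;0]
R(3,0)∈J1 [5;2;0]
PS(4,3)∈J2 [5;2;1]
R(0,1)∈J1 [5;3;1]
L+ [6;3;1]
PS(3,5)∈J2 [6;3;2]
PS(0,4)∈J2 [6;3;3]
R(5,0)∈J1 [6;4;3]
L+ [7;4;3]
C(1,5)∈J2 [7;4;4]
R(5,6)∈J1 [7;5;4]
C(0,2)∈J2 [7;5;5]
mobility = 18 − 10 − 5 = 3

M = 3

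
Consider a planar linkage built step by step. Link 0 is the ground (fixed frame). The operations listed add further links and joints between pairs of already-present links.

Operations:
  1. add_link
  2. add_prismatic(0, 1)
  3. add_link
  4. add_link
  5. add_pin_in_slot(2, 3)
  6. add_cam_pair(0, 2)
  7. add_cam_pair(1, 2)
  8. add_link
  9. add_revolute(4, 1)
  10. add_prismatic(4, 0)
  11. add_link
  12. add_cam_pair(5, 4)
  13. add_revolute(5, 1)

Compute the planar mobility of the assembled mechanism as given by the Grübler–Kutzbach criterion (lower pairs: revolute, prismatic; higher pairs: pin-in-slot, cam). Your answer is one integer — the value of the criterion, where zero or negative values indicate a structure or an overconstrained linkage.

M = 3

ground; <1,0,0>
#1 <2,0,0>
P:0↔1 J1 <2,1,0>
#2 <3,1,0>
#3 <4,1,0>
PS:2↔3 J2 <4,1,1>
C:0↔2 J2 <4,1,2>
C:1↔2 J2 <4,1,3>
#4 <5,1,3>
R:4↔1 J1 <5,2,3>
P:4↔0 J1 <5,3,3>
#5 <6,3,3>
C:5↔4 J2 <6,3,4>
R:5↔1 J1 <6,4,4>
3×5 − 2×4 − 1×4 = 3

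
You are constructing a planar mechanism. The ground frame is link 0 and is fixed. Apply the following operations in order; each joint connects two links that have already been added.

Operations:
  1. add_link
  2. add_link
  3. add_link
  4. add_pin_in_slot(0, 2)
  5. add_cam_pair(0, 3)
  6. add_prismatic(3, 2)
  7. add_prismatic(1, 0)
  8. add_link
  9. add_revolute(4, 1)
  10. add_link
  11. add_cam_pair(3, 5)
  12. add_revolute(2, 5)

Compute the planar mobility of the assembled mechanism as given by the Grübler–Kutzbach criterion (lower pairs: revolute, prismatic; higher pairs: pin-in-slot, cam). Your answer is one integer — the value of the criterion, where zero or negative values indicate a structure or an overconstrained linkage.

[1;0;0] (link 0 is ground)
L+ [2;0;0]
L+ [3;0;0]
L+ [4;0;0]
PS(0,2)∈J2 [4;0;1]
C(0,3)∈J2 [4;0;2]
P(3,2)∈J1 [4;1;2]
P(1,0)∈J1 [4;2;2]
L+ [5;2;2]
R(4,1)∈J1 [5;3;2]
L+ [6;3;2]
C(3,5)∈J2 [6;3;3]
R(2,5)∈J1 [6;4;3]
mobility = 15 − 8 − 3 = 4

M = 4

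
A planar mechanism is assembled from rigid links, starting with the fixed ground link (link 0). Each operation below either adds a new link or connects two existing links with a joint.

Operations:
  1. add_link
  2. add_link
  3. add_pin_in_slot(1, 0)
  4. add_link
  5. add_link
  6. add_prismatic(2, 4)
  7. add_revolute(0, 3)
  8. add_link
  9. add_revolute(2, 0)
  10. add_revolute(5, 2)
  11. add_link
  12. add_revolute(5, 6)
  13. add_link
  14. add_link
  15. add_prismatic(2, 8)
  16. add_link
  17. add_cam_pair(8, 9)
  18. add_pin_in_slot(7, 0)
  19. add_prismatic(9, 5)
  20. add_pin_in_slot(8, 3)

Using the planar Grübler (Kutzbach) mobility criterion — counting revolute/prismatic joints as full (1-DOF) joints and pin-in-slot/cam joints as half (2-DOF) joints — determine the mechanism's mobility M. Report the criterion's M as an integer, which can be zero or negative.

ground; <1,0,0>
#1 <2,0,0>
#2 <3,0,0>
PS:1↔0 J2 <3,0,1>
#3 <4,0,1>
#4 <5,0,1>
P:2↔4 J1 <5,1,1>
R:0↔3 J1 <5,2,1>
#5 <6,2,1>
R:2↔0 J1 <6,3,1>
R:5↔2 J1 <6,4,1>
#6 <7,4,1>
R:5↔6 J1 <7,5,1>
#7 <8,5,1>
#8 <9,5,1>
P:2↔8 J1 <9,6,1>
#9 <10,6,1>
C:8↔9 J2 <10,6,2>
PS:7↔0 J2 <10,6,3>
P:9↔5 J1 <10,7,3>
PS:8↔3 J2 <10,7,4>
3×9 − 2×7 − 1×4 = 9

M = 9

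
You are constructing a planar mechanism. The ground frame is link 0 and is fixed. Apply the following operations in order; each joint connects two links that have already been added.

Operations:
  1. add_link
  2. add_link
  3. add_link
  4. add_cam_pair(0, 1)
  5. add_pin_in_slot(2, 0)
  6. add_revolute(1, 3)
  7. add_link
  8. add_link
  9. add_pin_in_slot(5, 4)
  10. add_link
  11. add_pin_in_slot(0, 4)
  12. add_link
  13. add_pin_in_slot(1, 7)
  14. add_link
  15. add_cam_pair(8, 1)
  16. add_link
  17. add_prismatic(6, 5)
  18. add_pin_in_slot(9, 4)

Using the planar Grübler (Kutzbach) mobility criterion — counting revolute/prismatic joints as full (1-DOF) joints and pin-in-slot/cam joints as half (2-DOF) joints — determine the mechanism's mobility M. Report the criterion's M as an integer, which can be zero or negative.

M = 16

link 0 = ground. State L|J1|J2 = 1|0|0
+link1  2|0|0
+link2  3|0|0
+link3  4|0|0
C(0,1) f=2→J2  4|0|1
PS(2,0) f=2→J2  4|0|2
R(1,3) f=1→J1  4|1|2
+link4  5|1|2
+link5  6|1|2
PS(5,4) f=2→J2  6|1|3
+link6  7|1|3
PS(0,4) f=2→J2  7|1|4
+link7  8|1|4
PS(1,7) f=2→J2  8|1|5
+link8  9|1|5
C(8,1) f=2→J2  9|1|6
+link9  10|1|6
P(6,5) f=1→J1  10|2|6
PS(9,4) f=2→J2  10|2|7
M = 3(10−1)−2·2−7 = 27−4−7 = 16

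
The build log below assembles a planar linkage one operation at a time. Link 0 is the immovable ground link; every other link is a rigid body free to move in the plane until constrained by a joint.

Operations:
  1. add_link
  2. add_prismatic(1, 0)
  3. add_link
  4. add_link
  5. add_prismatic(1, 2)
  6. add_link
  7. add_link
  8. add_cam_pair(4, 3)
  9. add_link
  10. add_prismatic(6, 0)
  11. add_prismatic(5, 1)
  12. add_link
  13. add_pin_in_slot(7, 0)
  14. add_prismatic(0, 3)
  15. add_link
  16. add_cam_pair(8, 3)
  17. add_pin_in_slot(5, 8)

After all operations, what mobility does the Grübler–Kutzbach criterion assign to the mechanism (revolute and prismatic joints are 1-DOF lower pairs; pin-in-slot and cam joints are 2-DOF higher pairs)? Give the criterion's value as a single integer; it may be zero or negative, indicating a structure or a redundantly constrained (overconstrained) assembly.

[1;0;0] (link 0 is ground)
L+ [2;0;0]
P(1,0)∈J1 [2;1;0]
L+ [3;1;0]
L+ [4;1;0]
P(1,2)∈J1 [4;2;0]
L+ [5;2;0]
L+ [6;2;0]
C(4,3)∈J2 [6;2;1]
L+ [7;2;1]
P(6,0)∈J1 [7;3;1]
P(5,1)∈J1 [7;4;1]
L+ [8;4;1]
PS(7,0)∈J2 [8;4;2]
P(0,3)∈J1 [8;5;2]
L+ [9;5;2]
C(8,3)∈J2 [9;5;3]
PS(5,8)∈J2 [9;5;4]
mobility = 24 − 10 − 4 = 10

M = 10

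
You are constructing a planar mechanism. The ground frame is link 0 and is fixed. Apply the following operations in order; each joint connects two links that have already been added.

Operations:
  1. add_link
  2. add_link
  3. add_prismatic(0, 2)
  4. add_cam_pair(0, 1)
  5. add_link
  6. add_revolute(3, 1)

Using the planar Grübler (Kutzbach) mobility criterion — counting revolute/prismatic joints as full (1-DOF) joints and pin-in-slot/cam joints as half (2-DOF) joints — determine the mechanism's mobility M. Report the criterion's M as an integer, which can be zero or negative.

ground; <1,0,0>
#1 <2,0,0>
#2 <3,0,0>
P:0↔2 J1 <3,1,0>
C:0↔1 J2 <3,1,1>
#3 <4,1,1>
R:3↔1 J1 <4,2,1>
3×3 − 2×2 − 1×1 = 4

M = 4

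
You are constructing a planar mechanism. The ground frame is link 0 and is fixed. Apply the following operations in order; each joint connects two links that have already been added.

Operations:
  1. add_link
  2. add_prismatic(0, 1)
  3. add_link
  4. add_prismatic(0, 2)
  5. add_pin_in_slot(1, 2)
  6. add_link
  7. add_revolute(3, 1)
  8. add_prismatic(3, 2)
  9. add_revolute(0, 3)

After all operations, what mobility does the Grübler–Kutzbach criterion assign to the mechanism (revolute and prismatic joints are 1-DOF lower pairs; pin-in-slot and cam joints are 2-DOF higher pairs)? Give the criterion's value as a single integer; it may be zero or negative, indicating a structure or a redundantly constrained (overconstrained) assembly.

link 0 = ground. State L|J1|J2 = 1|0|0
+link1  2|0|0
P(0,1) f=1→J1  2|1|0
+link2  3|1|0
P(0,2) f=1→J1  3|2|0
PS(1,2) f=2→J2  3|2|1
+link3  4|2|1
R(3,1) f=1→J1  4|3|1
P(3,2) f=1→J1  4|4|1
R(0,3) f=1→J1  4|5|1
M = 3(4−1)−2·5−1 = 9−10−1 = -2

M = -2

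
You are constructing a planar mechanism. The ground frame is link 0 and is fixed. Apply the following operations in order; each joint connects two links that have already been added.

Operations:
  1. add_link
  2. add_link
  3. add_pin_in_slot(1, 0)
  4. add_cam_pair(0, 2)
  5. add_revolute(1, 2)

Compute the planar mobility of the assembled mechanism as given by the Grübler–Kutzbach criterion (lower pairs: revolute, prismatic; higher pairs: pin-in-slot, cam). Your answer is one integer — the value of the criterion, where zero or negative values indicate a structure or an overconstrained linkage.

L=1 J1=0 J2=0
add link → L=2 J1=0 J2=0
add link → L=3 J1=0 J2=0
PS@1,0 dof=2 J2 → L=3 J1=0 J2=1
C@0,2 dof=2 J2 → L=3 J1=0 J2=2
R@1,2 dof=1 J1 → L=3 J1=1 J2=2
M=3(L−1)−2J1−J2=3·2−2·1−2=2

M = 2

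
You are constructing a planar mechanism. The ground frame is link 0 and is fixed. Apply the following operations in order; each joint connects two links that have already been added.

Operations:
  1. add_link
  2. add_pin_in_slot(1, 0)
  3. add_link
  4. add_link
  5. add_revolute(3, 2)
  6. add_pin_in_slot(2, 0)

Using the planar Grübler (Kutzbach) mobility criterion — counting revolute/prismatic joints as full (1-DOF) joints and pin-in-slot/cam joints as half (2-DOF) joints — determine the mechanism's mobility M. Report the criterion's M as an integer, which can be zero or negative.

ground; <1,0,0>
#1 <2,0,0>
PS:1↔0 J2 <2,0,1>
#2 <3,0,1>
#3 <4,0,1>
R:3↔2 J1 <4,1,1>
PS:2↔0 J2 <4,1,2>
3×3 − 2×1 − 1×2 = 5

M = 5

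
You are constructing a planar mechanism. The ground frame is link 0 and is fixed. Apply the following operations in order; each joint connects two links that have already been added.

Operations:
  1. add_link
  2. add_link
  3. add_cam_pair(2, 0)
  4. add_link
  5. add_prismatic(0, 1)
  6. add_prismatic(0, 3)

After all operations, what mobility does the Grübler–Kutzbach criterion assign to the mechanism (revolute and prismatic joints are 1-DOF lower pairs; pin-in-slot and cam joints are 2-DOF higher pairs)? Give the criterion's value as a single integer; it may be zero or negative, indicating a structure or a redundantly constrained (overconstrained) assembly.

ground; <1,0,0>
#1 <2,0,0>
#2 <3,0,0>
C:2↔0 J2 <3,0,1>
#3 <4,0,1>
P:0↔1 J1 <4,1,1>
P:0↔3 J1 <4,2,1>
3×3 − 2×2 − 1×1 = 4

M = 4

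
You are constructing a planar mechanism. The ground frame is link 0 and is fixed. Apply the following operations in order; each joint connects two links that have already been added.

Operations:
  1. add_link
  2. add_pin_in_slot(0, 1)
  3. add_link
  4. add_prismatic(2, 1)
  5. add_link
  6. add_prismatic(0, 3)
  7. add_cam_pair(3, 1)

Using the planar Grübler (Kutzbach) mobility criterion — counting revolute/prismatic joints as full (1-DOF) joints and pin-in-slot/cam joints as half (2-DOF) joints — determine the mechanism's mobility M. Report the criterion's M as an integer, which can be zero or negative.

(L,J1,J2)=(1,0,0); link0 fixed
link1: (2,0,0)
PS 0-1 [J2]: (2,0,1)
link2: (3,0,1)
P 2-1 [J1]: (3,1,1)
link3: (4,1,1)
P 0-3 [J1]: (4,2,1)
C 3-1 [J2]: (4,2,2)
Grübler: 3·3 − 2·2 − 2 = 3

M = 3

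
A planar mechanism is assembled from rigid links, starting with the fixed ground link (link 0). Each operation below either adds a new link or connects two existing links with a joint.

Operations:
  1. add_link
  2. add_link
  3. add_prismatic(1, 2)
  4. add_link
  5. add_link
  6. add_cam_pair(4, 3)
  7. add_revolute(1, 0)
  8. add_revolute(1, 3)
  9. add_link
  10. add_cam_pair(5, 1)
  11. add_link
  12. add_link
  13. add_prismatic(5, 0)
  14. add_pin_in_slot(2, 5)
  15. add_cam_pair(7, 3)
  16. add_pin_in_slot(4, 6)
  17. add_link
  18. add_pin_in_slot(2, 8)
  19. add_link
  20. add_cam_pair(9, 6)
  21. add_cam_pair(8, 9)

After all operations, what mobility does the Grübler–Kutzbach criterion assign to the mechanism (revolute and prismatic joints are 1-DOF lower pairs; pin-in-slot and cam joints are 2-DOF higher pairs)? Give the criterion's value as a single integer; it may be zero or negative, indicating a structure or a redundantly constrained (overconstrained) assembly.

M = 11

ground; <1,0,0>
#1 <2,0,0>
#2 <3,0,0>
P:1↔2 J1 <3,1,0>
#3 <4,1,0>
#4 <5,1,0>
C:4↔3 J2 <5,1,1>
R:1↔0 J1 <5,2,1>
R:1↔3 J1 <5,3,1>
#5 <6,3,1>
C:5↔1 J2 <6,3,2>
#6 <7,3,2>
#7 <8,3,2>
P:5↔0 J1 <8,4,2>
PS:2↔5 J2 <8,4,3>
C:7↔3 J2 <8,4,4>
PS:4↔6 J2 <8,4,5>
#8 <9,4,5>
PS:2↔8 J2 <9,4,6>
#9 <10,4,6>
C:9↔6 J2 <10,4,7>
C:8↔9 J2 <10,4,8>
3×9 − 2×4 − 1×8 = 11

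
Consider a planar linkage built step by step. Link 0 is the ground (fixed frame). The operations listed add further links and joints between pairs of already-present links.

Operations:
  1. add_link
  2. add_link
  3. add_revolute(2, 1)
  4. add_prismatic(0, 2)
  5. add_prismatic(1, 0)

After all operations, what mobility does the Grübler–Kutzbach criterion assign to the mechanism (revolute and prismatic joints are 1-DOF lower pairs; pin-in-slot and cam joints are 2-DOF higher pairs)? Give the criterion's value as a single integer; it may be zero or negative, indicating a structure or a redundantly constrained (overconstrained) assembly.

link 0 = ground. State L|J1|J2 = 1|0|0
+link1  2|0|0
+link2  3|0|0
R(2,1) f=1→J1  3|1|0
P(0,2) f=1→J1  3|2|0
P(1,0) f=1→J1  3|3|0
M = 3(3−1)−2·3−0 = 6−6−0 = 0

M = 0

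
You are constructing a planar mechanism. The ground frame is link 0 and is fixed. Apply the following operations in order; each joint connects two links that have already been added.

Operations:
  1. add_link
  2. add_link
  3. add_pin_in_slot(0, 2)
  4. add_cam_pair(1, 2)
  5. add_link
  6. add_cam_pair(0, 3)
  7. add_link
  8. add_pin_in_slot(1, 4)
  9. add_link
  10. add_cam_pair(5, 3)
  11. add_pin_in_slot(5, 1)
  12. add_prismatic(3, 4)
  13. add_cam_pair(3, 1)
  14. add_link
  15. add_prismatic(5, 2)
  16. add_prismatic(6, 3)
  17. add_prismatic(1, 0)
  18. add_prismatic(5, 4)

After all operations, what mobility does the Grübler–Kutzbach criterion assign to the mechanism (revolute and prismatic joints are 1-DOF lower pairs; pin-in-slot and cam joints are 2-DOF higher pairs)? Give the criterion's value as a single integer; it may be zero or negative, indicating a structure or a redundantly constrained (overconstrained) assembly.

ground; <1,0,0>
#1 <2,0,0>
#2 <3,0,0>
PS:0↔2 J2 <3,0,1>
C:1↔2 J2 <3,0,2>
#3 <4,0,2>
C:0↔3 J2 <4,0,3>
#4 <5,0,3>
PS:1↔4 J2 <5,0,4>
#5 <6,0,4>
C:5↔3 J2 <6,0,5>
PS:5↔1 J2 <6,0,6>
P:3↔4 J1 <6,1,6>
C:3↔1 J2 <6,1,7>
#6 <7,1,7>
P:5↔2 J1 <7,2,7>
P:6↔3 J1 <7,3,7>
P:1↔0 J1 <7,4,7>
P:5↔4 J1 <7,5,7>
3×6 − 2×5 − 1×7 = 1

M = 1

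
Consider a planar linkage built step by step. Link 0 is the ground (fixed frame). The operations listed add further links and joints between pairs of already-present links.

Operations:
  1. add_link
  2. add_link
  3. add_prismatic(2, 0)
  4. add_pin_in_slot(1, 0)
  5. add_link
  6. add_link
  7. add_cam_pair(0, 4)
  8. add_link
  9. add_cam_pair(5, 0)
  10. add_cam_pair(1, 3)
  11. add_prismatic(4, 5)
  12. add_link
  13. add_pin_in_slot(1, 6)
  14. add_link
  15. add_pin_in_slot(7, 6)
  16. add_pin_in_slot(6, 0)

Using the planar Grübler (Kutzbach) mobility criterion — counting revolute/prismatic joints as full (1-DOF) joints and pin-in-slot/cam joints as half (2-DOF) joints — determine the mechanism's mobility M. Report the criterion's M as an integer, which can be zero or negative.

M = 10

[1;0;0] (link 0 is ground)
L+ [2;0;0]
L+ [3;0;0]
P(2,0)∈J1 [3;1;0]
PS(1,0)∈J2 [3;1;1]
L+ [4;1;1]
L+ [5;1;1]
C(0,4)∈J2 [5;1;2]
L+ [6;1;2]
C(5,0)∈J2 [6;1;3]
C(1,3)∈J2 [6;1;4]
P(4,5)∈J1 [6;2;4]
L+ [7;2;4]
PS(1,6)∈J2 [7;2;5]
L+ [8;2;5]
PS(7,6)∈J2 [8;2;6]
PS(6,0)∈J2 [8;2;7]
mobility = 21 − 4 − 7 = 10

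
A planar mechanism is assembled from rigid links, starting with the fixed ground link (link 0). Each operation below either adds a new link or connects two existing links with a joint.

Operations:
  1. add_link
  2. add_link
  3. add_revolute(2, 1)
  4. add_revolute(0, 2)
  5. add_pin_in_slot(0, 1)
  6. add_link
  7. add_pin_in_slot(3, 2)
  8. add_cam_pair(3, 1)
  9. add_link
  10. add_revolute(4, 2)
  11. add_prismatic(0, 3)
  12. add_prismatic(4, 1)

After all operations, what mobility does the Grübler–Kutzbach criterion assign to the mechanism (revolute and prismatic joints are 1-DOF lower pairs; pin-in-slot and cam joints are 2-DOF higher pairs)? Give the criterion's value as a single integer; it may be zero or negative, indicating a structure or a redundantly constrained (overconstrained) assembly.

ground; <1,0,0>
#1 <2,0,0>
#2 <3,0,0>
R:2↔1 J1 <3,1,0>
R:0↔2 J1 <3,2,0>
PS:0↔1 J2 <3,2,1>
#3 <4,2,1>
PS:3↔2 J2 <4,2,2>
C:3↔1 J2 <4,2,3>
#4 <5,2,3>
R:4↔2 J1 <5,3,3>
P:0↔3 J1 <5,4,3>
P:4↔1 J1 <5,5,3>
3×4 − 2×5 − 1×3 = -1

M = -1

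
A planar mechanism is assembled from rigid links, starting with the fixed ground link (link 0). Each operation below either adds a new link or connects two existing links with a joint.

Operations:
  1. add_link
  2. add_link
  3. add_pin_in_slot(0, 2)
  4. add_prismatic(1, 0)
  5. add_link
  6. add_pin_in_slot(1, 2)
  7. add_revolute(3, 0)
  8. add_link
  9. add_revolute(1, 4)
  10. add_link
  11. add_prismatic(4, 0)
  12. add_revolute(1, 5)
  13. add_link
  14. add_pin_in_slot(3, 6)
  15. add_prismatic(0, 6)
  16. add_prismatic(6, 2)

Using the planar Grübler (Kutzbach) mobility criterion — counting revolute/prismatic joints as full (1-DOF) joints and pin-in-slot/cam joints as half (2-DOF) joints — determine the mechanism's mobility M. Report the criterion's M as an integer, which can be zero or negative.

[1;0;0] (link 0 is ground)
L+ [2;0;0]
L+ [3;0;0]
PS(0,2)∈J2 [3;0;1]
P(1,0)∈J1 [3;1;1]
L+ [4;1;1]
PS(1,2)∈J2 [4;1;2]
R(3,0)∈J1 [4;2;2]
L+ [5;2;2]
R(1,4)∈J1 [5;3;2]
L+ [6;3;2]
P(4,0)∈J1 [6;4;2]
R(1,5)∈J1 [6;5;2]
L+ [7;5;2]
PS(3,6)∈J2 [7;5;3]
P(0,6)∈J1 [7;6;3]
P(6,2)∈J1 [7;7;3]
mobility = 18 − 14 − 3 = 1

M = 1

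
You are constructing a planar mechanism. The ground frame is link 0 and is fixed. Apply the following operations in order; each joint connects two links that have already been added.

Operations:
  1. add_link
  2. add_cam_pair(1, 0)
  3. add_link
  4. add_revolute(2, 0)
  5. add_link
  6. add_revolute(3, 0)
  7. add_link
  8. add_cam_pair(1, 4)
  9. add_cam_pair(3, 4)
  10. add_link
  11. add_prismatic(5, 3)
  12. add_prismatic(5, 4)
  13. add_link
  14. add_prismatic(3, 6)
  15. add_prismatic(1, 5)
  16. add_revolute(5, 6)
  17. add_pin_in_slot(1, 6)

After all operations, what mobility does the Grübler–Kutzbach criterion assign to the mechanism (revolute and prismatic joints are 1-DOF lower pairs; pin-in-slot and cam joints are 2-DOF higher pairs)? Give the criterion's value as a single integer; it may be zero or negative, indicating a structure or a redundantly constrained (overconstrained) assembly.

M = 0

ground; <1,0,0>
#1 <2,0,0>
C:1↔0 J2 <2,0,1>
#2 <3,0,1>
R:2↔0 J1 <3,1,1>
#3 <4,1,1>
R:3↔0 J1 <4,2,1>
#4 <5,2,1>
C:1↔4 J2 <5,2,2>
C:3↔4 J2 <5,2,3>
#5 <6,2,3>
P:5↔3 J1 <6,3,3>
P:5↔4 J1 <6,4,3>
#6 <7,4,3>
P:3↔6 J1 <7,5,3>
P:1↔5 J1 <7,6,3>
R:5↔6 J1 <7,7,3>
PS:1↔6 J2 <7,7,4>
3×6 − 2×7 − 1×4 = 0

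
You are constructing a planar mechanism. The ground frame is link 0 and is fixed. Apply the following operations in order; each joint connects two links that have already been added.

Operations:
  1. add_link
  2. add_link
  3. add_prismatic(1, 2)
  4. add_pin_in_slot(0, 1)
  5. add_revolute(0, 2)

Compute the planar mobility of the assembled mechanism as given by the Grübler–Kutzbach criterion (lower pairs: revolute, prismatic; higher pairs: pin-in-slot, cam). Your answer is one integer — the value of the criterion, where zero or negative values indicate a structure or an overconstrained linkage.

[1;0;0] (link 0 is ground)
L+ [2;0;0]
L+ [3;0;0]
P(1,2)∈J1 [3;1;0]
PS(0,1)∈J2 [3;1;1]
R(0,2)∈J1 [3;2;1]
mobility = 6 − 4 − 1 = 1

M = 1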